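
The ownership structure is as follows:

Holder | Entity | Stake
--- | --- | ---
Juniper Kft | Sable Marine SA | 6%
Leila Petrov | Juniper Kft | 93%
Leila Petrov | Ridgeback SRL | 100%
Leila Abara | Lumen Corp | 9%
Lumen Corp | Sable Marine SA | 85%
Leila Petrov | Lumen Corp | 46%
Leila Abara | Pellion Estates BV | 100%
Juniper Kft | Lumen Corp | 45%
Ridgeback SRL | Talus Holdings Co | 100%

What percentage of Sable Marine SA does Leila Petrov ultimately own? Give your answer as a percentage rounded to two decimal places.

Leila Petrov reaches Sable along 3 paths.
Via Juniper: 93% × 6% = 5.58%.
Via Juniper → Lumen: 93% × 45% × 85% = 35.5725%.
Via Lumen: 46% × 85% = 39.1%.
Total: 5.58% + 35.5725% + 39.1% = 80.2525%.
Rounded: 80.25%.

80.25%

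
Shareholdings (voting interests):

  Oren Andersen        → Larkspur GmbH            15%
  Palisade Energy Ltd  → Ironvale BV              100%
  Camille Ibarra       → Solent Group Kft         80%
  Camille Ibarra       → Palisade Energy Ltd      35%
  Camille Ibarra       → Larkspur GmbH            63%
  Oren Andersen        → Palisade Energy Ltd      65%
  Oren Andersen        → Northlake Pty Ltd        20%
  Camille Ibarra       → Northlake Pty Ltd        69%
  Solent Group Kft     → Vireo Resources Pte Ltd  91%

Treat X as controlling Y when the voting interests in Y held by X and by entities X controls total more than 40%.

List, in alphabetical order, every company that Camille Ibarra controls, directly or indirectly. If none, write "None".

Camille holds 69% of Northlake, so Camille controls Northlake.
Camille holds 80% of Solent, so Camille controls Solent.
Camille holds 63% of Larkspur, so Camille controls Larkspur.
Solent holds 91% of Vireo, so Camille controls Vireo.
No other company's threshold is met.

Larkspur GmbH, Northlake Pty Ltd, Solent Group Kft, Vireo Resources Pte Ltd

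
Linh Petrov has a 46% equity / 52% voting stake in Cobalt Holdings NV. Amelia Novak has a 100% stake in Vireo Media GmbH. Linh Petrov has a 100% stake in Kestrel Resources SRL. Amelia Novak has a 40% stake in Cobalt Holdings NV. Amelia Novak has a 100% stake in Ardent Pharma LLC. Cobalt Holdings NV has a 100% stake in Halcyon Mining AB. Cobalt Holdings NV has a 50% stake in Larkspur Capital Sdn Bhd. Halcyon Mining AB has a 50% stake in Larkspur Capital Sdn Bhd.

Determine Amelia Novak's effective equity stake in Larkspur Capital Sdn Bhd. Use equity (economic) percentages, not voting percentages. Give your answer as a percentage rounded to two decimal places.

40.00%

Amelia reaches Larkspur along 2 paths.
Via Cobalt → Halcyon: 40% × 100% × 50% = 20%.
Via Cobalt: 40% × 50% = 20%.
Total: 20% + 20% = 40%.
Rounded: 40.00%.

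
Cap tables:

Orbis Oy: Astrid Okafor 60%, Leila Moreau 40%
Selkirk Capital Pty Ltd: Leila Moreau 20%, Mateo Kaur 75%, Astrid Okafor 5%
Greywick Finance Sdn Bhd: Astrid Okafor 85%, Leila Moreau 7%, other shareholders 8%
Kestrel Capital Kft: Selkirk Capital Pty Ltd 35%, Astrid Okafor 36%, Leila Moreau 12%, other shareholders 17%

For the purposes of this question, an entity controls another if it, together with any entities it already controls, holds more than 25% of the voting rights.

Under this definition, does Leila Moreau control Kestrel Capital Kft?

Leila holds 40% of Orbis, so Leila controls Orbis.
In Kestrel, Leila's side holds only 12%, not > 25%.
So Leila does not control Kestrel.

No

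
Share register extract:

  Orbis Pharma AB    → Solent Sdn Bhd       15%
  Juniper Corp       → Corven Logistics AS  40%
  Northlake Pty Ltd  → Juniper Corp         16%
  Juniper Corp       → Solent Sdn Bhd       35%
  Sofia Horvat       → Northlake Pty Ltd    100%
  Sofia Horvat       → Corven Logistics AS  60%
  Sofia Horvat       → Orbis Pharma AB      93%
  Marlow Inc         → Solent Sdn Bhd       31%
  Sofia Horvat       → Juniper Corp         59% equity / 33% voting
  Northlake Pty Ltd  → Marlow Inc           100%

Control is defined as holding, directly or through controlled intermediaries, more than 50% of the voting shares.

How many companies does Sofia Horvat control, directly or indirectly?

Sofia holds 100% of Northlake, so Sofia controls Northlake.
Northlake holds 100% of Marlow, so Sofia controls Marlow.
Sofia holds 93% of Orbis, so Sofia controls Orbis.
Sofia holds 60% of Corven, so Sofia controls Corven.
No other company's threshold is met.
Sofia controls 4 companies.

4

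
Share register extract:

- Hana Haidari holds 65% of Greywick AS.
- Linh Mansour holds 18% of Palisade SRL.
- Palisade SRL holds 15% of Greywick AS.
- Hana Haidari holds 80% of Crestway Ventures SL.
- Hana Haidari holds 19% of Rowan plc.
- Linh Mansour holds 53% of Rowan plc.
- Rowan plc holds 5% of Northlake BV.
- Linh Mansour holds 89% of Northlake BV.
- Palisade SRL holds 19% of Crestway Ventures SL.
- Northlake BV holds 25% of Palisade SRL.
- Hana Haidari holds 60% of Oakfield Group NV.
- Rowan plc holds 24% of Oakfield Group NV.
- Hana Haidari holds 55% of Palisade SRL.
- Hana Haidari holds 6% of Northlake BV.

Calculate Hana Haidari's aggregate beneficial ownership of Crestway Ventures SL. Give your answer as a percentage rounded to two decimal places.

90.78%

Hana reaches Crestway along 4 paths.
Direct stake: 80% = 80%.
Via Rowan → Northlake → Palisade: 19% × 5% × 25% × 19% = 0.045125%.
Via Northlake → Palisade: 6% × 25% × 19% = 0.285%.
Via Palisade: 55% × 19% = 10.45%.
Total: 80% + 0.045125% + 0.285% + 10.45% = 90.780125%.
Rounded: 90.78%.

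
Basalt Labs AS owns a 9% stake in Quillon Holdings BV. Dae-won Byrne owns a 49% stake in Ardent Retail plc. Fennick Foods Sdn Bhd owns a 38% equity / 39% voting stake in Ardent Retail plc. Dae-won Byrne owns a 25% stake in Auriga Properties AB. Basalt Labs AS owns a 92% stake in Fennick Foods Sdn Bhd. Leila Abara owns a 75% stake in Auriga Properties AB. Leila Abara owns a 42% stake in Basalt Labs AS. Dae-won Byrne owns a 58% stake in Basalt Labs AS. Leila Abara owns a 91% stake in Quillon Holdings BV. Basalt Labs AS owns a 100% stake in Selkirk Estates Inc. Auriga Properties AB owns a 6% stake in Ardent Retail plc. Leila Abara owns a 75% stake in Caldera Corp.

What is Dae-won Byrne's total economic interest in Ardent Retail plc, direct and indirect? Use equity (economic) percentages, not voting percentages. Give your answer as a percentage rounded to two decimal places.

70.78%

Dae-won reaches Ardent along 3 paths.
Via Basalt → Fennick: 58% × 92% × 38% = 20.2768%.
Direct stake: 49% = 49%.
Via Auriga: 25% × 6% = 1.5%.
Total: 20.2768% + 49% + 1.5% = 70.7768%.
Rounded: 70.78%.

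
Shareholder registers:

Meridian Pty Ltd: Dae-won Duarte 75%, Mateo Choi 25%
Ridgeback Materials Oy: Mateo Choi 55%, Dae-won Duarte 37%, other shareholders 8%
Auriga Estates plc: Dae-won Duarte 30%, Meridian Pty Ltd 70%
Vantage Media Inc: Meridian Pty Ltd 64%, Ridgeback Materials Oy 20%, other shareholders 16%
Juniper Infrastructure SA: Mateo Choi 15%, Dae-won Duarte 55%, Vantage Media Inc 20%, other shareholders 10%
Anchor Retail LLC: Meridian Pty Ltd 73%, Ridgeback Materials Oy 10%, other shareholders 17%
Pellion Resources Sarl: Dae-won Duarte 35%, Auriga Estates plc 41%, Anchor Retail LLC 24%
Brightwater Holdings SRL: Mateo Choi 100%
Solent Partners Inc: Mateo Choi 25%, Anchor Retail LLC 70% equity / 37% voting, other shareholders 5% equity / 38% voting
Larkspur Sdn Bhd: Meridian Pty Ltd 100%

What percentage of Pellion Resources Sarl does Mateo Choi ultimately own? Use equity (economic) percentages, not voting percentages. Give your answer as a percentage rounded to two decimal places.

Mateo reaches Pellion along 3 paths.
Via Meridian → Auriga: 25% × 70% × 41% = 7.175%.
Via Meridian → Anchor: 25% × 73% × 24% = 4.38%.
Via Ridgeback → Anchor: 55% × 10% × 24% = 1.32%.
Total: 7.175% + 4.38% + 1.32% = 12.875%.
Rounded: 12.88%.

12.88%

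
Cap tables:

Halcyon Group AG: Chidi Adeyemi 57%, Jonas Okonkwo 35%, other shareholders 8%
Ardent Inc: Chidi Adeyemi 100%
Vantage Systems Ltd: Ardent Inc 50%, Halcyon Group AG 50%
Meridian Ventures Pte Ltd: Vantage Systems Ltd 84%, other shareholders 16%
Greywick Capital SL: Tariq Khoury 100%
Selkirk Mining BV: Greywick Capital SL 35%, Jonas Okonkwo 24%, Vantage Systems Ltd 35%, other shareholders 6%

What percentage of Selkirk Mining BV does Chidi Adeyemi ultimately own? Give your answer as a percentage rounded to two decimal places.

Chidi reaches Selkirk along 2 paths.
Via Ardent → Vantage: 100% × 50% × 35% = 17.5%.
Via Halcyon → Vantage: 57% × 50% × 35% = 9.975%.
Total: 17.5% + 9.975% = 27.475%.
Rounded: 27.48%.

27.48%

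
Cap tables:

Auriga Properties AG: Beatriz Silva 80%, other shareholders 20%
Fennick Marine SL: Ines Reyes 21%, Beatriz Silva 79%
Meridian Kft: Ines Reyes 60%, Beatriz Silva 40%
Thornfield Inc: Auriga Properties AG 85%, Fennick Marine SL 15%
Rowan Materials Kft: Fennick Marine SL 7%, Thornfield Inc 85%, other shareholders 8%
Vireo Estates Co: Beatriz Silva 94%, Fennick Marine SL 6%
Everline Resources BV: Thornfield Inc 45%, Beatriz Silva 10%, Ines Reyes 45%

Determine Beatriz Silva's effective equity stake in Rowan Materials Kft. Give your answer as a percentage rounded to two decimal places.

Beatriz reaches Rowan along 3 paths.
Via Fennick: 79% × 7% = 5.53%.
Via Auriga → Thornfield: 80% × 85% × 85% = 57.8%.
Via Fennick → Thornfield: 79% × 15% × 85% = 10.0725%.
Total: 5.53% + 57.8% + 10.0725% = 73.4025%.
Rounded: 73.40%.

73.40%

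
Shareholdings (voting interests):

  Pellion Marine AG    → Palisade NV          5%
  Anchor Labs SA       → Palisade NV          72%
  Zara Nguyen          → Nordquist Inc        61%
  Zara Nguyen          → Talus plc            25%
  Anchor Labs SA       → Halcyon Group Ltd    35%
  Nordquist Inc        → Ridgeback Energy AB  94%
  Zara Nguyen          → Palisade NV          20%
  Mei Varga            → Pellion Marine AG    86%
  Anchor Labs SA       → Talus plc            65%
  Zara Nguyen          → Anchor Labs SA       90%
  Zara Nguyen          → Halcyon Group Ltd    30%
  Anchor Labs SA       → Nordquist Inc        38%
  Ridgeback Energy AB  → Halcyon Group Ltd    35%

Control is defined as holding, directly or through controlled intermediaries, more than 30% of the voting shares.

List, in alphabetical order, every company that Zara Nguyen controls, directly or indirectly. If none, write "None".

Zara holds 90% of Anchor, so Zara controls Anchor.
Zara and Anchor together hold 61% + 38% = 99% of Nordquist, so Zara controls Nordquist.
Zara and Anchor together hold 25% + 65% = 90% of Talus, so Zara controls Talus.
Nordquist holds 94% of Ridgeback, so Zara controls Ridgeback.
Zara and Anchor together hold 20% + 72% = 92% of Palisade, so Zara controls Palisade.
Zara and Anchor and Ridgeback together hold 30% + 35% + 35% = 100% of Halcyon, so Zara controls Halcyon.
No other company's threshold is met.

Anchor Labs SA, Halcyon Group Ltd, Nordquist Inc, Palisade NV, Ridgeback Energy AB, Talus plc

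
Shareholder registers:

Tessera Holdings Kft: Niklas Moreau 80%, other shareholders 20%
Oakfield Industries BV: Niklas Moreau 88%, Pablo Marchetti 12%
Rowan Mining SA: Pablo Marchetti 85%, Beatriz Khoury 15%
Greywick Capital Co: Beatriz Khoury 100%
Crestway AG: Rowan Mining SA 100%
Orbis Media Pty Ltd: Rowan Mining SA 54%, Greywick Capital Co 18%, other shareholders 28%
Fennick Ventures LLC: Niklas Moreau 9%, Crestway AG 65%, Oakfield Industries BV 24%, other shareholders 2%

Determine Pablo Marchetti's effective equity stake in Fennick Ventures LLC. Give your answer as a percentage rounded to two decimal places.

Pablo reaches Fennick along 2 paths.
Via Rowan → Crestway: 85% × 100% × 65% = 55.25%.
Via Oakfield: 12% × 24% = 2.88%.
Total: 55.25% + 2.88% = 58.13%.

58.13%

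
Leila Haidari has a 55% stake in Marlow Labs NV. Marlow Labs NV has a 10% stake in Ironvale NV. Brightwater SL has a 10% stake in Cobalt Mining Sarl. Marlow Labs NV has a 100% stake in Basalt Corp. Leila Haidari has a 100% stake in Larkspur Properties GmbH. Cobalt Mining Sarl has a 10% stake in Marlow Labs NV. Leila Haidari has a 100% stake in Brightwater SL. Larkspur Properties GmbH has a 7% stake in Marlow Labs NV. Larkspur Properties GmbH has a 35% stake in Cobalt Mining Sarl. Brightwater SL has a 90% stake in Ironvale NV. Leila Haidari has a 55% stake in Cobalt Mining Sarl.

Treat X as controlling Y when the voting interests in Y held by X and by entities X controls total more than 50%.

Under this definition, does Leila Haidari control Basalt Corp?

Yes

Leila holds 100% of Brightwater, so Leila controls Brightwater.
Leila holds 100% of Larkspur, so Leila controls Larkspur.
Brightwater and Leila and Larkspur together hold 10% + 55% + 35% = 100% of Cobalt, so Leila controls Cobalt.
Leila and Cobalt and Larkspur together hold 55% + 10% + 7% = 72% of Marlow, so Leila controls Marlow.
Marlow holds 100% of Basalt, so Leila controls Basalt.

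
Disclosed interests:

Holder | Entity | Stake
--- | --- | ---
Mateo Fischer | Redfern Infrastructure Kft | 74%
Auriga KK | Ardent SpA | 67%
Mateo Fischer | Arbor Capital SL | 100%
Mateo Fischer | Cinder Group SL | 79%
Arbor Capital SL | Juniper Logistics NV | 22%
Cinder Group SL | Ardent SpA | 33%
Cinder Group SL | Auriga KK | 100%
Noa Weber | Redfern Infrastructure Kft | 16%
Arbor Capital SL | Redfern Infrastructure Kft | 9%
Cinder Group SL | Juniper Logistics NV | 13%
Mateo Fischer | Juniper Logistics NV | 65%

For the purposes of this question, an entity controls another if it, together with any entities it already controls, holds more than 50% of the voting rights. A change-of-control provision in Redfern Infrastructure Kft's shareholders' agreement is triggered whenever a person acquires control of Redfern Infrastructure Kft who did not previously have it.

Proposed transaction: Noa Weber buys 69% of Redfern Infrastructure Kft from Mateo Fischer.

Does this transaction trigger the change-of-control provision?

Yes

The purchase adds only to Noa's holdings (Mateo's stake shrinks), so Noa is the only person who could newly come to control Redfern.
Noa's largest direct stake is 16% in Redfern, which does not meet the threshold, so Noa controls no company.
In Redfern, Noa's side holds only 16%, not > 50%.
So before the transaction, Noa does not control Redfern.
After the purchase, Noa's direct stake in Redfern rises to 16% + 69% = 85%, and Mateo's stake falls to 5%.
Noa holds 85% of Redfern, so Noa controls Redfern.
Noa did not control Redfern before and does after, so the clause is triggered.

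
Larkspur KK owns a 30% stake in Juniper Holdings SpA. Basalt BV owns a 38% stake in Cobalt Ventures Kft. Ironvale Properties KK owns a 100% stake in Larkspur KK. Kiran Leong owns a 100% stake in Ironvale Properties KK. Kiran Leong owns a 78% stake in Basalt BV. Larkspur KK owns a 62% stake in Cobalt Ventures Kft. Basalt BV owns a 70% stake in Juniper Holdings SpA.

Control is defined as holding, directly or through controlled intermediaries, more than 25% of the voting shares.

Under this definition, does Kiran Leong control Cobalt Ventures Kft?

Yes

Kiran holds 78% of Basalt, so Kiran controls Basalt.
Kiran holds 100% of Ironvale, so Kiran controls Ironvale.
Ironvale holds 100% of Larkspur, so Kiran controls Larkspur.
Basalt and Larkspur together hold 38% + 62% = 100% of Cobalt, so Kiran controls Cobalt.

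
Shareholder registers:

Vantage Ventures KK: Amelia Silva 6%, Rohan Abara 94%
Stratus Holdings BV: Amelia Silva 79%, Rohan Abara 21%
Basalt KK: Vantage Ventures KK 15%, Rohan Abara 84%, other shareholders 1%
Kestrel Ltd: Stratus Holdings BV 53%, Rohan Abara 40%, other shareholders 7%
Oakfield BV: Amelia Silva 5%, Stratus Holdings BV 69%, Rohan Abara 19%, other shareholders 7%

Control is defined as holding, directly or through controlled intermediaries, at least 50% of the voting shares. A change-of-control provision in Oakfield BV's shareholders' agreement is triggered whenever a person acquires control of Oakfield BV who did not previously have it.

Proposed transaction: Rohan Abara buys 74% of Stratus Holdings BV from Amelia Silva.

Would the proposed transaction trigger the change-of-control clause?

Yes

The purchase adds only to Rohan's holdings (Amelia's stake shrinks), so Rohan is the only person who could newly come to control Oakfield.
Rohan holds 94% of Vantage, so Rohan controls Vantage.
Vantage and Rohan together hold 15% + 84% = 99% of Basalt, so Rohan controls Basalt.
In Oakfield, Rohan's side holds only 19%, not ≥ 50%.
So before the transaction, Rohan does not control Oakfield.
After the purchase, Rohan's direct stake in Stratus rises to 21% + 74% = 95%, and Amelia's stake falls to 5%.
Rohan holds 95% of Stratus, so Rohan controls Stratus.
Stratus and Rohan together hold 69% + 19% = 88% of Oakfield, so Rohan controls Oakfield.
Rohan did not control Oakfield before and does after, so the clause is triggered.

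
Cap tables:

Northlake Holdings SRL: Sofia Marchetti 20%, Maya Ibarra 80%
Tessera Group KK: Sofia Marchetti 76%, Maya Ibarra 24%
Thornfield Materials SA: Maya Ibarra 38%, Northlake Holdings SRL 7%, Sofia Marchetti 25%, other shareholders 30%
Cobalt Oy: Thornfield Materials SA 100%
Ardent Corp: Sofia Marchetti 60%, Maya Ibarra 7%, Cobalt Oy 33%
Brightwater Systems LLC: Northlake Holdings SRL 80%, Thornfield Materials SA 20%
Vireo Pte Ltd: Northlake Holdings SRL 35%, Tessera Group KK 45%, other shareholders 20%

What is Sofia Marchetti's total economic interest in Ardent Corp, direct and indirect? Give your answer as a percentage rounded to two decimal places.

Sofia reaches Ardent along 3 paths.
Direct stake: 60% = 60%.
Via Northlake → Thornfield → Cobalt: 20% × 7% × 100% × 33% = 0.462%.
Via Thornfield → Cobalt: 25% × 100% × 33% = 8.25%.
Total: 60% + 0.462% + 8.25% = 68.712%.
Rounded: 68.71%.

68.71%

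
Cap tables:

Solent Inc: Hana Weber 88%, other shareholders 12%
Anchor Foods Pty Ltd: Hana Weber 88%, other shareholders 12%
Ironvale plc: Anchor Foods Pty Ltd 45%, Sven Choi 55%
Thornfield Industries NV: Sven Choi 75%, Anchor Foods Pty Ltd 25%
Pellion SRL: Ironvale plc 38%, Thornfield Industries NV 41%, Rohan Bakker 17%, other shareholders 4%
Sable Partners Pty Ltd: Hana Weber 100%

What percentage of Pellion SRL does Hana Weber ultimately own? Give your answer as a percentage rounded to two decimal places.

Hana reaches Pellion along 2 paths.
Via Anchor → Ironvale: 88% × 45% × 38% = 15.048%.
Via Anchor → Thornfield: 88% × 25% × 41% = 9.02%.
Total: 15.048% + 9.02% = 24.068%.
Rounded: 24.07%.

24.07%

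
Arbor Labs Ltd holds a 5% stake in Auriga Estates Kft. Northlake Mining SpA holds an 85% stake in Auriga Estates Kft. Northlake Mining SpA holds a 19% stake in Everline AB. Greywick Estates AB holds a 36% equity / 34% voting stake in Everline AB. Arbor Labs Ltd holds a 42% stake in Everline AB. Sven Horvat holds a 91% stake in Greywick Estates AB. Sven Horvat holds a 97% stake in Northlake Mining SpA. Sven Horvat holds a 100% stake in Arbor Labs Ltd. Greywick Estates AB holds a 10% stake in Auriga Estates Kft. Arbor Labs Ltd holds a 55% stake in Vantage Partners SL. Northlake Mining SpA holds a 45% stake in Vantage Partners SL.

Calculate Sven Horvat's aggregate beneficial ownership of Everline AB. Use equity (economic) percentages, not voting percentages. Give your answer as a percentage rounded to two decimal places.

93.19%

Sven reaches Everline along 3 paths.
Via Greywick: 91% × 36% = 32.76%.
Via Arbor: 100% × 42% = 42%.
Via Northlake: 97% × 19% = 18.43%.
Total: 32.76% + 42% + 18.43% = 93.19%.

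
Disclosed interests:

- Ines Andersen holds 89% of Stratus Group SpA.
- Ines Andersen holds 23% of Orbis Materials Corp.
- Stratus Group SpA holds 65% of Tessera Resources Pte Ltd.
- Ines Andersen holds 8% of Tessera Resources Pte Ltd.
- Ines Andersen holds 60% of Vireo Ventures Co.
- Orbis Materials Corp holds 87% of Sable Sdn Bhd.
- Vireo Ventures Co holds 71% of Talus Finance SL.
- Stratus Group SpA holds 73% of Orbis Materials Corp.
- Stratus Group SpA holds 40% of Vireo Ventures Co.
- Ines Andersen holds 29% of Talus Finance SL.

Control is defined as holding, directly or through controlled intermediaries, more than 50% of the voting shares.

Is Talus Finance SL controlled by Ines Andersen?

Ines holds 89% of Stratus, so Ines controls Stratus.
Stratus and Ines together hold 40% + 60% = 100% of Vireo, so Ines controls Vireo.
Vireo and Ines together hold 71% + 29% = 100% of Talus, so Ines controls Talus.

Yes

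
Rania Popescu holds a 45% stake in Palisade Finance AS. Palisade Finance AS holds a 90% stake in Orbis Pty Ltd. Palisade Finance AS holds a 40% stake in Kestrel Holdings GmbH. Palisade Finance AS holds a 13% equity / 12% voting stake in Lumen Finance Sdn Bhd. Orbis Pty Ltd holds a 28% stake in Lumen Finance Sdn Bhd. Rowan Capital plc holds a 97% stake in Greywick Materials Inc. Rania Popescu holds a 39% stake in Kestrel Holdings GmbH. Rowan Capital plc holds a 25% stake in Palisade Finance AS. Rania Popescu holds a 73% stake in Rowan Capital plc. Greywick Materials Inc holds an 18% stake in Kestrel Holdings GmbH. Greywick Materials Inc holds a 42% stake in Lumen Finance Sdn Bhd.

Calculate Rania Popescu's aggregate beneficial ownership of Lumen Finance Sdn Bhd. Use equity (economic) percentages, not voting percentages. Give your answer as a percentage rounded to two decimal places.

53.90%

Rania reaches Lumen along 5 paths.
Via Rowan → Greywick: 73% × 97% × 42% = 29.7402%.
Via Rowan → Palisade → Orbis: 73% × 25% × 90% × 28% = 4.599%.
Via Palisade → Orbis: 45% × 90% × 28% = 11.34%.
Via Rowan → Palisade: 73% × 25% × 13% = 2.3725%.
Via Palisade: 45% × 13% = 5.85%.
Total: 29.7402% + 4.599% + 11.34% + 2.3725% + 5.85% = 53.9017%.
Rounded: 53.90%.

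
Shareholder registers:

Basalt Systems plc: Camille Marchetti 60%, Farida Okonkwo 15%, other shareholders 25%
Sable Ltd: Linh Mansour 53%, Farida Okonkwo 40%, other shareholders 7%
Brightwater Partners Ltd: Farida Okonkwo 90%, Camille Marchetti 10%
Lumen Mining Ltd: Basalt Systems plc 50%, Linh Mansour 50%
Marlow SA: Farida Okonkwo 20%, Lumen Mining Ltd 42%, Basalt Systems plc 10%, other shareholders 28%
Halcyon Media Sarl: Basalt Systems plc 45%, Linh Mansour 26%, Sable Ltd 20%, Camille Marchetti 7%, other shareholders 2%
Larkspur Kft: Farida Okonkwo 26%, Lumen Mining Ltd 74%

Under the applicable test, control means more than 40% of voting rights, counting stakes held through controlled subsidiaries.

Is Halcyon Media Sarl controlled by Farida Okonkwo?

Farida holds 90% of Brightwater, so Farida controls Brightwater.
Neither Farida nor any entity Farida controls holds any voting interest in Halcyon.
So Farida does not control Halcyon.

No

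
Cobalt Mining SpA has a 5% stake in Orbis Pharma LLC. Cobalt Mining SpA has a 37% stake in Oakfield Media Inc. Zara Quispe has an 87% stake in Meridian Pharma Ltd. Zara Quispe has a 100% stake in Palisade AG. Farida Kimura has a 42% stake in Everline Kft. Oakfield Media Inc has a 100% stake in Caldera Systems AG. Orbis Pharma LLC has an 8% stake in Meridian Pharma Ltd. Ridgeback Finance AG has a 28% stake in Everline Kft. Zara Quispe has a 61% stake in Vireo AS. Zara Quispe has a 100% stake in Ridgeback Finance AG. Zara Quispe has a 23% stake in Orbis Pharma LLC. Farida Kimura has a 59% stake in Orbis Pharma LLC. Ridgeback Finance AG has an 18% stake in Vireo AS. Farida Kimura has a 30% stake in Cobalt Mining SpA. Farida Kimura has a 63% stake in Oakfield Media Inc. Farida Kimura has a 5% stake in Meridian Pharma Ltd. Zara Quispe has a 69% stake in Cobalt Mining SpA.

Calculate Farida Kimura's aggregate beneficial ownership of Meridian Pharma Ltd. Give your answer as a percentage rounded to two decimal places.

9.84%

Farida reaches Meridian along 3 paths.
Direct stake: 5% = 5%.
Via Orbis: 59% × 8% = 4.72%.
Via Cobalt → Orbis: 30% × 5% × 8% = 0.12%.
Total: 5% + 4.72% + 0.12% = 9.84%.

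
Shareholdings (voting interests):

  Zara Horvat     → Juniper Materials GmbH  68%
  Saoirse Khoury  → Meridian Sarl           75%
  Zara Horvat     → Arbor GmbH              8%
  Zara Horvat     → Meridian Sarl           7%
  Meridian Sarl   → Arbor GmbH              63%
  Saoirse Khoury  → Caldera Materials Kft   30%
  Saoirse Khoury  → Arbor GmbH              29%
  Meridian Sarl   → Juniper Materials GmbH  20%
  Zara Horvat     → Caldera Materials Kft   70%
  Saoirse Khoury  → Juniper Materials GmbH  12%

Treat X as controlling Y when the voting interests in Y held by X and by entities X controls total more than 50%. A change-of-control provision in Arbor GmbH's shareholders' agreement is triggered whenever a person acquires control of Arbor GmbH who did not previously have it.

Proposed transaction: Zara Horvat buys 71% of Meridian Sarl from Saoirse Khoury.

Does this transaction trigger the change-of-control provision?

The purchase adds only to Zara's holdings (Saoirse's stake shrinks), so Zara is the only person who could newly come to control Arbor.
Zara holds 68% of Juniper, so Zara controls Juniper.
Zara holds 70% of Caldera, so Zara controls Caldera.
In Arbor, Zara's side holds only 8%, not > 50%.
So before the transaction, Zara does not control Arbor.
After the purchase, Zara's direct stake in Meridian rises to 7% + 71% = 78%, and Saoirse's stake falls to 4%.
Zara holds 78% of Meridian, so Zara controls Meridian.
Zara and Meridian together hold 8% + 63% = 71% of Arbor, so Zara controls Arbor.
Zara did not control Arbor before and does after, so the clause is triggered.

Yes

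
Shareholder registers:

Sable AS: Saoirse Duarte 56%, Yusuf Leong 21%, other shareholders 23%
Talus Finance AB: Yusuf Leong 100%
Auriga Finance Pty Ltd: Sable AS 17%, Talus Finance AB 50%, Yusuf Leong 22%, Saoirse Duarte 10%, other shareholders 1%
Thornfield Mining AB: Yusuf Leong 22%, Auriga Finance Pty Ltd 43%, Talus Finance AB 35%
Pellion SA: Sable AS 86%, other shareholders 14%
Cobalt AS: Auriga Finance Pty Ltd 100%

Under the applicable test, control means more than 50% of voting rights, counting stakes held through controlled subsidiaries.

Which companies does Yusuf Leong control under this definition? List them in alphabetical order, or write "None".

Auriga Finance Pty Ltd, Cobalt AS, Talus Finance AB, Thornfield Mining AB

Yusuf holds 100% of Talus, so Yusuf controls Talus.
Talus and Yusuf together hold 50% + 22% = 72% of Auriga, so Yusuf controls Auriga.
Yusuf and Auriga and Talus together hold 22% + 43% + 35% = 100% of Thornfield, so Yusuf controls Thornfield.
Auriga holds 100% of Cobalt, so Yusuf controls Cobalt.
No other company's threshold is met.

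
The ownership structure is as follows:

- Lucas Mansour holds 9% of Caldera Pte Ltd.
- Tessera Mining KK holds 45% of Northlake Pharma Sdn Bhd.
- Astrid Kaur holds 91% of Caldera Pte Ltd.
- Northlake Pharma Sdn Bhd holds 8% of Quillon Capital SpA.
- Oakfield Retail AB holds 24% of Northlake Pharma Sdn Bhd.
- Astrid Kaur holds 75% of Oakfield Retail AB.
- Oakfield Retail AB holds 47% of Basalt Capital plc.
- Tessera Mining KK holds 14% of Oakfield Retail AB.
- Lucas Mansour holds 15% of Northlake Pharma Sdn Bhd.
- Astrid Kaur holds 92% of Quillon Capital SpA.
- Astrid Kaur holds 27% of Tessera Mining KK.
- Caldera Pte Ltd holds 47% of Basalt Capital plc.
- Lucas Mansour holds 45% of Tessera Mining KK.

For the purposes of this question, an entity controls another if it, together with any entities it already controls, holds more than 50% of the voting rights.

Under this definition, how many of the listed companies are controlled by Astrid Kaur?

4

Astrid holds 91% of Caldera, so Astrid controls Caldera.
Astrid holds 75% of Oakfield, so Astrid controls Oakfield.
Caldera and Oakfield together hold 47% + 47% = 94% of Basalt, so Astrid controls Basalt.
Astrid holds 92% of Quillon, so Astrid controls Quillon.
No other company's threshold is met.
Astrid controls 4 companies.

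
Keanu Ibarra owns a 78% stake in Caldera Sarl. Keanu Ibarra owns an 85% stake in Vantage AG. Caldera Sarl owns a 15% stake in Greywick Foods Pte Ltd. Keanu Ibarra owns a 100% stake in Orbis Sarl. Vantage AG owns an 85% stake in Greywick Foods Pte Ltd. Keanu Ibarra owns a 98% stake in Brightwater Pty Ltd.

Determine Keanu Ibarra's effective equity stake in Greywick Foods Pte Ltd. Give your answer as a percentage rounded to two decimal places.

Keanu reaches Greywick along 2 paths.
Via Vantage: 85% × 85% = 72.25%.
Via Caldera: 78% × 15% = 11.7%.
Total: 72.25% + 11.7% = 83.95%.

83.95%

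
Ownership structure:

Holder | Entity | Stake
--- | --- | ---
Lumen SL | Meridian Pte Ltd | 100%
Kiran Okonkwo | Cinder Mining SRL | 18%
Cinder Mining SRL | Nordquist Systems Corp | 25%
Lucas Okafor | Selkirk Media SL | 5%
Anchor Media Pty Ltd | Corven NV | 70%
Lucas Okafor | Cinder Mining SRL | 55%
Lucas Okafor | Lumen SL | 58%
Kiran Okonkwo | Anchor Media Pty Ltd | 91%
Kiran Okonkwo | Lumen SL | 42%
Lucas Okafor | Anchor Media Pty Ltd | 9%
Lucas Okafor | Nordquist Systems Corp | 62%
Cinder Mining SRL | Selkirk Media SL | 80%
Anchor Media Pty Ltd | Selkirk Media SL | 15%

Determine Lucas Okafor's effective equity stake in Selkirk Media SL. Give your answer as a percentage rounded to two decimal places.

Lucas reaches Selkirk along 3 paths.
Via Cinder: 55% × 80% = 44%.
Direct stake: 5% = 5%.
Via Anchor: 9% × 15% = 1.35%.
Total: 44% + 5% + 1.35% = 50.35%.

50.35%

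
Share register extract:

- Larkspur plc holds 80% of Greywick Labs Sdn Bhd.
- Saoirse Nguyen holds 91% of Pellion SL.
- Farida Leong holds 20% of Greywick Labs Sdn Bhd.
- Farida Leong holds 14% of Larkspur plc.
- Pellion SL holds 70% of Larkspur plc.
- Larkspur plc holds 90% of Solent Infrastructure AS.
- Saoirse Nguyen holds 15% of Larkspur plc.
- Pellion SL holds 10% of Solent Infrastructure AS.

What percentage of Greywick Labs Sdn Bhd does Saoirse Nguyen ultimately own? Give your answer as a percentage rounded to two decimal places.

Saoirse reaches Greywick along 2 paths.
Via Pellion → Larkspur: 91% × 70% × 80% = 50.96%.
Via Larkspur: 15% × 80% = 12%.
Total: 50.96% + 12% = 62.96%.

62.96%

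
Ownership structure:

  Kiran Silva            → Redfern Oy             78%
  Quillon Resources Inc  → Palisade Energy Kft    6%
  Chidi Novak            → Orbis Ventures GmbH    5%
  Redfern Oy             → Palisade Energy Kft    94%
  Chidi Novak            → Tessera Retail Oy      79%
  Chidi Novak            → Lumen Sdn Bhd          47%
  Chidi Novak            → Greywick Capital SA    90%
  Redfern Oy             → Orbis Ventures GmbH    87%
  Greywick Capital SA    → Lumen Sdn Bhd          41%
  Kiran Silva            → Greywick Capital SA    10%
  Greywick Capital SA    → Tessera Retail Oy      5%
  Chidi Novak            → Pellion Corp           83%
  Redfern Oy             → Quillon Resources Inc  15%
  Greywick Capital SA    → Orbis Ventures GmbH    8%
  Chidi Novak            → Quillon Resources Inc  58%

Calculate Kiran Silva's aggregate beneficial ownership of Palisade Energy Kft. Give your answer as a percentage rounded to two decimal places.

Kiran reaches Palisade along 2 paths.
Via Redfern → Quillon: 78% × 15% × 6% = 0.702%.
Via Redfern: 78% × 94% = 73.32%.
Total: 0.702% + 73.32% = 74.022%.
Rounded: 74.02%.

74.02%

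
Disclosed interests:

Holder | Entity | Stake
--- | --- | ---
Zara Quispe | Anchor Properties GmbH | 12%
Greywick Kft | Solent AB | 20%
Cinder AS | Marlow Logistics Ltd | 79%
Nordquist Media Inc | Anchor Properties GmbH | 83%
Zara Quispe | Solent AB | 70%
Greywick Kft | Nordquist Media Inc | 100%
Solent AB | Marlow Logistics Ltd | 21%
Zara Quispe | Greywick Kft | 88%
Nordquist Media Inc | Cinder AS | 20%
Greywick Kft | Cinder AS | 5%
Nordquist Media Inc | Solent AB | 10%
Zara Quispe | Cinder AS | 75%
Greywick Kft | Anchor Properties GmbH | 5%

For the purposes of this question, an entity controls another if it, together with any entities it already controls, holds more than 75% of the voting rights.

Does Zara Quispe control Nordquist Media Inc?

Yes

Zara holds 88% of Greywick, so Zara controls Greywick.
Greywick holds 100% of Nordquist, so Zara controls Nordquist.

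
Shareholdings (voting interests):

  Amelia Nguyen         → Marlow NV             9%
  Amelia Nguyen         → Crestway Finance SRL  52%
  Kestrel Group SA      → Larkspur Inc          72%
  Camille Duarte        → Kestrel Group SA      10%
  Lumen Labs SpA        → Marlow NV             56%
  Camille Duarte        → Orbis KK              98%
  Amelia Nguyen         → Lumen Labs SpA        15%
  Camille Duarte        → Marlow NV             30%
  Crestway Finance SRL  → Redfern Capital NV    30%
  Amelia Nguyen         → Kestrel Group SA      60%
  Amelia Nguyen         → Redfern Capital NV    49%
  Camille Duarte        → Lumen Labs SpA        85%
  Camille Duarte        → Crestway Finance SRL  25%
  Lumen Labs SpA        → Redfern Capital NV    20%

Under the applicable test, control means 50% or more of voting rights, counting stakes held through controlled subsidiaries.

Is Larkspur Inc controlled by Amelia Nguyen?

Amelia holds 60% of Kestrel, so Amelia controls Kestrel.
Kestrel holds 72% of Larkspur, so Amelia controls Larkspur.

Yes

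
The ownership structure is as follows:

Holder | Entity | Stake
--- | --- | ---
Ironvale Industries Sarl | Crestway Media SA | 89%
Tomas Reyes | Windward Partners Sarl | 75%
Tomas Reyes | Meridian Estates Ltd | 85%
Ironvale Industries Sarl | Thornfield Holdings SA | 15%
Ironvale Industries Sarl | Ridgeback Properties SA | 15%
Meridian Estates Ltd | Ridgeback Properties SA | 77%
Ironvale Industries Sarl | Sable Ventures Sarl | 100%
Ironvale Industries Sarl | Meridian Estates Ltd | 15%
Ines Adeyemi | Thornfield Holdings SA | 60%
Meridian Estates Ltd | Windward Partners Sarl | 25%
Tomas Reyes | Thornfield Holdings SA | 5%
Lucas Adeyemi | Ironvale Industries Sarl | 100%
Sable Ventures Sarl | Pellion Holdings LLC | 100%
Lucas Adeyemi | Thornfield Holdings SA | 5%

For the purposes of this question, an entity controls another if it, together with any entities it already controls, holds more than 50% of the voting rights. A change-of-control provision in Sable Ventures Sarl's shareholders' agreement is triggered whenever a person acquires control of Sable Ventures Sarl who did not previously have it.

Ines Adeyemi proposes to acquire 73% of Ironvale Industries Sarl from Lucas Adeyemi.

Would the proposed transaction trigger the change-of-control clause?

The purchase adds only to Ines's holdings (Lucas's stake shrinks), so Ines is the only person who could newly come to control Sable.
Ines holds 60% of Thornfield, so Ines controls Thornfield.
Neither Ines nor any entity Ines controls holds any voting interest in Sable.
So before the transaction, Ines does not control Sable.
After the purchase, Ines holds 73% of Ironvale directly, and Lucas's stake falls to 27%.
Ines holds 73% of Ironvale, so Ines controls Ironvale.
Ironvale holds 100% of Sable, so Ines controls Sable.
Ines did not control Sable before and does after, so the clause is triggered.

Yes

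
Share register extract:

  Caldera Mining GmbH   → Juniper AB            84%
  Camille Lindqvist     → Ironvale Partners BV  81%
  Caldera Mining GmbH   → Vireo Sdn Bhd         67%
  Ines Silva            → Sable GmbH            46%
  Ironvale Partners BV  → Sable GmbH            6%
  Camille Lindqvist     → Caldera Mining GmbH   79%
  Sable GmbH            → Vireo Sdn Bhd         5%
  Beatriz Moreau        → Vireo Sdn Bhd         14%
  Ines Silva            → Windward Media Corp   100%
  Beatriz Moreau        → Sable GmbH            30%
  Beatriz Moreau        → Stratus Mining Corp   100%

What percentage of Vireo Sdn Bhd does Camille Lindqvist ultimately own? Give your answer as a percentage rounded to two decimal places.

Camille reaches Vireo along 2 paths.
Via Ironvale → Sable: 81% × 6% × 5% = 0.243%.
Via Caldera: 79% × 67% = 52.93%.
Total: 0.243% + 52.93% = 53.173%.
Rounded: 53.17%.

53.17%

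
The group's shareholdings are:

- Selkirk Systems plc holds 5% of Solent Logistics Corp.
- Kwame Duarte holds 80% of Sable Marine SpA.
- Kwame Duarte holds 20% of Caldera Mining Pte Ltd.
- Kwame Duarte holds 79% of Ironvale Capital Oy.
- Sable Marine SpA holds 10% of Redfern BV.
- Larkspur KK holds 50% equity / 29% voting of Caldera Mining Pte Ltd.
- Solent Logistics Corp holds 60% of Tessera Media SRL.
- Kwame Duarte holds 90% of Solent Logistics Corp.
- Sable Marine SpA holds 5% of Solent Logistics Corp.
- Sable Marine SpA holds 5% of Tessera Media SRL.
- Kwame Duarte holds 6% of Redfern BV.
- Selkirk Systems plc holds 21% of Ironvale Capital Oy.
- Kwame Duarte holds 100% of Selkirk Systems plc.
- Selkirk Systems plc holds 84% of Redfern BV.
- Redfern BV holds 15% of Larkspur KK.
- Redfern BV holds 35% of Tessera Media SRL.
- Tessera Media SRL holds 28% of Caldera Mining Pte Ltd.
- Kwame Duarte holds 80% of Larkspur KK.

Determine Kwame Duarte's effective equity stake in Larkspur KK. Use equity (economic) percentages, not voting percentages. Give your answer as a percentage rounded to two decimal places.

Kwame reaches Larkspur along 4 paths.
Direct stake: 80% = 80%.
Via Selkirk → Redfern: 100% × 84% × 15% = 12.6%.
Via Sable → Redfern: 80% × 10% × 15% = 1.2%.
Via Redfern: 6% × 15% = 0.9%.
Total: 80% + 12.6% + 1.2% + 0.9% = 94.7%.
Rounded: 94.70%.

94.70%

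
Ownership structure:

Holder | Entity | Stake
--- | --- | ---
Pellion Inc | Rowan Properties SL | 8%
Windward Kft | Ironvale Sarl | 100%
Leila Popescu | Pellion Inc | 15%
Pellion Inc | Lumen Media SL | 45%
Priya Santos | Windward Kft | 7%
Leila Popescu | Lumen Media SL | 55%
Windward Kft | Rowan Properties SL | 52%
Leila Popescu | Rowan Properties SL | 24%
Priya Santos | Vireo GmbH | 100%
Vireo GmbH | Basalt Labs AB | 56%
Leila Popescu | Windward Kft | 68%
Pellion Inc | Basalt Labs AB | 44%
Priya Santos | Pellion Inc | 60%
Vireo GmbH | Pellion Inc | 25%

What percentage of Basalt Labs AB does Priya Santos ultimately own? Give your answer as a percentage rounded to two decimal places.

93.40%

Priya reaches Basalt along 3 paths.
Via Pellion: 60% × 44% = 26.4%.
Via Vireo → Pellion: 100% × 25% × 44% = 11%.
Via Vireo: 100% × 56% = 56%.
Total: 26.4% + 11% + 56% = 93.4%.
Rounded: 93.40%.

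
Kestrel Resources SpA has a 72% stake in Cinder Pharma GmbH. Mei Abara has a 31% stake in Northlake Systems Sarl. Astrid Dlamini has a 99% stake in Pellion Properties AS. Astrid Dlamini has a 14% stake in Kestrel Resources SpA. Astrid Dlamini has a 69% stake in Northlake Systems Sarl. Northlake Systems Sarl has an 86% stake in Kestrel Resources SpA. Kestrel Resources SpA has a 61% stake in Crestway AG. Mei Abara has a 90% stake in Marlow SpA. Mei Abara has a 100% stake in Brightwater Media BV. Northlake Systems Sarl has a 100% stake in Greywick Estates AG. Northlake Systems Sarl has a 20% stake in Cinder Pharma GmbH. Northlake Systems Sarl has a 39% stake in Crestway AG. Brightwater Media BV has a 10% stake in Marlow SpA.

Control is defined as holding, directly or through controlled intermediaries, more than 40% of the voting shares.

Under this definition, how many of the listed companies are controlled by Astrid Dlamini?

6

Astrid holds 69% of Northlake, so Astrid controls Northlake.
Northlake and Astrid together hold 86% + 14% = 100% of Kestrel, so Astrid controls Kestrel.
Astrid holds 99% of Pellion, so Astrid controls Pellion.
Kestrel and Northlake together hold 61% + 39% = 100% of Crestway, so Astrid controls Crestway.
Northlake holds 100% of Greywick, so Astrid controls Greywick.
Kestrel and Northlake together hold 72% + 20% = 92% of Cinder, so Astrid controls Cinder.
No other company's threshold is met.
Astrid controls 6 companies.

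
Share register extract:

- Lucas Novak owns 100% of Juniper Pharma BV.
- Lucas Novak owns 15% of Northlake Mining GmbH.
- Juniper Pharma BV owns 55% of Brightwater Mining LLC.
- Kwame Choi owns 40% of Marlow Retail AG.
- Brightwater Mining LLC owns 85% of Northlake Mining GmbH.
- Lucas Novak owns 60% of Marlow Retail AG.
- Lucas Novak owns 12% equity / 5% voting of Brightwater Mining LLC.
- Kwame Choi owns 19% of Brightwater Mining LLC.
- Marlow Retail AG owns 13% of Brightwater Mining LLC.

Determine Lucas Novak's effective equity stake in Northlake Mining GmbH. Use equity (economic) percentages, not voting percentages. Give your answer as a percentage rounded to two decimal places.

Lucas reaches Northlake along 4 paths.
Direct stake: 15% = 15%.
Via Juniper → Brightwater: 100% × 55% × 85% = 46.75%.
Via Marlow → Brightwater: 60% × 13% × 85% = 6.63%.
Via Brightwater: 12% × 85% = 10.2%.
Total: 15% + 46.75% + 6.63% + 10.2% = 78.58%.

78.58%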